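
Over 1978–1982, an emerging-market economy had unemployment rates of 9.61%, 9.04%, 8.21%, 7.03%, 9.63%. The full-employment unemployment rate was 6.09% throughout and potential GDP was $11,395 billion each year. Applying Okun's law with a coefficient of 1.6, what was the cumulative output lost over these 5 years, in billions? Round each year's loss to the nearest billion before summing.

$2,383 billion

Year 1978: gap = -1.6 × (9.61 - 6.09) = -5.632%, loss ≈ 11395 × 5.632/100 ≈ 642.
Year 1979: gap = -1.6 × (9.04 - 6.09) = -4.72%, loss ≈ 11395 × 4.72/100 ≈ 538.
Year 1980: gap = -1.6 × (8.21 - 6.09) = -3.392%, loss ≈ 11395 × 3.392/100 ≈ 387.
Year 1981: gap = -1.6 × (7.03 - 6.09) = -1.504%, loss ≈ 11395 × 1.504/100 ≈ 171.
Year 1982: gap = -1.6 × (9.63 - 6.09) = -5.664%, loss ≈ 11395 × 5.664/100 ≈ 645.
Total lost output = 642 + 538 + 387 + 171 + 645 = 2383 billion.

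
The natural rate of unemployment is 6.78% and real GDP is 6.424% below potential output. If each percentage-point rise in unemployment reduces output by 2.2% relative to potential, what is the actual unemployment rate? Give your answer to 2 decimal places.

From Okun's law, u - u* = -(output gap)/β = -(-6.424)/2.2 = 2.92 points.
So u = 6.78 + 2.92 = 9.70%.

9.70%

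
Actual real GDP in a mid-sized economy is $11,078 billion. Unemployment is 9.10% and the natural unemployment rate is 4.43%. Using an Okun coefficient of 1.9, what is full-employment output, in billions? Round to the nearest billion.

$12,157 billion

Unemployment gap = 9.1 - 4.43 = 4.67 points, so output gap = -1.9 × 4.67 = -8.873%.
Since Y = Y* × (1 + gap/100), Y* = 11078/0.91127 ≈ 12157 billion.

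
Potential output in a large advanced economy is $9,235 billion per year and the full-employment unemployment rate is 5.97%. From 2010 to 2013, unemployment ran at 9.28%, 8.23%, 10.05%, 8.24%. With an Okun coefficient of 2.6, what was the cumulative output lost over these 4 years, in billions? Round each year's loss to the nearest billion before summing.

$2,863 billion

Year 2010: gap = -2.6 × (9.28 - 5.97) = -8.606%, loss ≈ 9235 × 8.606/100 ≈ 795.
Year 2011: gap = -2.6 × (8.23 - 5.97) = -5.876%, loss ≈ 9235 × 5.876/100 ≈ 543.
Year 2012: gap = -2.6 × (10.05 - 5.97) = -10.608%, loss ≈ 9235 × 10.608/100 ≈ 980.
Year 2013: gap = -2.6 × (8.24 - 5.97) = -5.902%, loss ≈ 9235 × 5.902/100 ≈ 545.
Total lost output = 795 + 543 + 980 + 545 = 2863 billion.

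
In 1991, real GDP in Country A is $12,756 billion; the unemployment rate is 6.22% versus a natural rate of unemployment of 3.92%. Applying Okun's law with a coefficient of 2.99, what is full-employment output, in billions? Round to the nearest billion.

$13,698 billion

Unemployment gap = 6.22 - 3.92 = 2.3 points, so output gap = -2.99 × 2.3 = -6.877%.
Since Y = Y* × (1 + gap/100), Y* = 12756/0.93123 ≈ 13698 billion.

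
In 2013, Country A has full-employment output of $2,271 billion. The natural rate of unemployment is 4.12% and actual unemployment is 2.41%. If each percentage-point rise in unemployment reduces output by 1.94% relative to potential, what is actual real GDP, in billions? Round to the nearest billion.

Unemployment gap = 2.41 - 4.12 = -1.71 points, so the output gap is -1.94 × (-1.71) = 3.3174%.
Actual GDP = 2271 × (1 + 3.3174/100) = 2271 × 1.033174 ≈ 2346 billion.

$2,346 billion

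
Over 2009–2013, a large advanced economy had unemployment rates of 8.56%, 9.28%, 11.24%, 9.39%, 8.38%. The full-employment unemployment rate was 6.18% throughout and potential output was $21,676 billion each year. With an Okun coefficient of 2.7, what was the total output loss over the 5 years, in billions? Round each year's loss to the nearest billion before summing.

Year 2009: gap = -2.7 × (8.56 - 6.18) = -6.426%, loss ≈ 21676 × 6.426/100 ≈ 1393.
Year 2010: gap = -2.7 × (9.28 - 6.18) = -8.37%, loss ≈ 21676 × 8.37/100 ≈ 1814.
Year 2011: gap = -2.7 × (11.24 - 6.18) = -13.662%, loss ≈ 21676 × 13.662/100 ≈ 2961.
Year 2012: gap = -2.7 × (9.39 - 6.18) = -8.667%, loss ≈ 21676 × 8.667/100 ≈ 1879.
Year 2013: gap = -2.7 × (8.38 - 6.18) = -5.94%, loss ≈ 21676 × 5.94/100 ≈ 1288.
Total lost output = 1393 + 1814 + 2961 + 1879 + 1288 = 9335 billion.

$9,335 billion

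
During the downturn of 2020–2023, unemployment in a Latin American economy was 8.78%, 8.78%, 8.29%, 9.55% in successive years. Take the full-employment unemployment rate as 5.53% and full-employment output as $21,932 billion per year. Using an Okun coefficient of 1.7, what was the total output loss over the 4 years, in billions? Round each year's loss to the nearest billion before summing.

Year 2020: gap = -1.7 × (8.78 - 5.53) = -5.525%, loss ≈ 21932 × 5.525/100 ≈ 1212.
Year 2021: gap = -1.7 × (8.78 - 5.53) = -5.525%, loss ≈ 21932 × 5.525/100 ≈ 1212.
Year 2022: gap = -1.7 × (8.29 - 5.53) = -4.692%, loss ≈ 21932 × 4.692/100 ≈ 1029.
Year 2023: gap = -1.7 × (9.55 - 5.53) = -6.834%, loss ≈ 21932 × 6.834/100 ≈ 1499.
Total lost output = 1212 + 1212 + 1029 + 1499 = 4952 billion.

$4,952 billion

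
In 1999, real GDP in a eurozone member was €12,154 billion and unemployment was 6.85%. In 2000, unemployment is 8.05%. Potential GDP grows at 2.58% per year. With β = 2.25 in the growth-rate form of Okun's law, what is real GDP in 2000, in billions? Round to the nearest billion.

€12,139 billion

Δu = 8.05 - 6.85 = 1.2 points.
Okun's law (growth form): g_Y = g_Y* - β × Δu = 2.58 - 2.25 × (1.20) = 2.58 - 2.7 = -0.12%.
Real GDP in the next year = 12154 × (1 - 0.12/100) = 12154 × 0.9988 ≈ 12139 billion.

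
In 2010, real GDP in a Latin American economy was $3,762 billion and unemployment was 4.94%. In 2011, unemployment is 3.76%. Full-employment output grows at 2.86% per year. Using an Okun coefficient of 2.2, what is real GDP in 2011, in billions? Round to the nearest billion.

$3,967 billion

Δu = 3.76 - 4.94 = -1.18 points.
Okun's law (growth form): g_Y = g_Y* - β × Δu = 2.86 - 2.2 × (-1.18) = 2.86 + 2.596 = 5.456%.
Real GDP in the next year = 3762 × (1 + 5.456/100) = 3762 × 1.05456 ≈ 3967 billion.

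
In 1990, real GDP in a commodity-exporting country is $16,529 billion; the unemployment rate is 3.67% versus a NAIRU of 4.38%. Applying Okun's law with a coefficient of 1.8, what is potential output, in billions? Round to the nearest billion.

Unemployment gap = 3.67 - 4.38 = -0.71 points, so output gap = -1.8 × (-0.71) = 1.278%.
Since Y = Y* × (1 + gap/100), Y* = 16529/1.01278 ≈ 16320 billion.

$16,320 billion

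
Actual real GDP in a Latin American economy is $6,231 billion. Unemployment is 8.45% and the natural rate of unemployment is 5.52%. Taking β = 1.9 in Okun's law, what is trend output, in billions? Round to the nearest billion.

Unemployment gap = 8.45 - 5.52 = 2.93 points, so output gap = -1.9 × 2.93 = -5.567%.
Since Y = Y* × (1 + gap/100), Y* = 6231/0.94433 ≈ 6598 billion.

$6,598 billion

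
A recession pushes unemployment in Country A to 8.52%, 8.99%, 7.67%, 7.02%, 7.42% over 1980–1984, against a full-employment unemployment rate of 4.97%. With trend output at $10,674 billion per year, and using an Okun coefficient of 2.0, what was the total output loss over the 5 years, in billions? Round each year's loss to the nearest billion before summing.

Year 1980: gap = -2.0 × (8.52 - 4.97) = -7.1%, loss ≈ 10674 × 7.1/100 ≈ 758.
Year 1981: gap = -2.0 × (8.99 - 4.97) = -8.04%, loss ≈ 10674 × 8.04/100 ≈ 858.
Year 1982: gap = -2.0 × (7.67 - 4.97) = -5.4%, loss ≈ 10674 × 5.4/100 ≈ 576.
Year 1983: gap = -2.0 × (7.02 - 4.97) = -4.1%, loss ≈ 10674 × 4.1/100 ≈ 438.
Year 1984: gap = -2.0 × (7.42 - 4.97) = -4.9%, loss ≈ 10674 × 4.9/100 ≈ 523.
Total lost output = 758 + 858 + 576 + 438 + 523 = 3153 billion.

$3,153 billion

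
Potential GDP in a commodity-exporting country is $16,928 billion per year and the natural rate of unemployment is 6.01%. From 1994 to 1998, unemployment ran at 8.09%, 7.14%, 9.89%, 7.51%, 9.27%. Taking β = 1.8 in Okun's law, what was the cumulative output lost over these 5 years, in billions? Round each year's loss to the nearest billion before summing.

$3,610 billion

Year 1994: gap = -1.8 × (8.09 - 6.01) = -3.744%, loss ≈ 16928 × 3.744/100 ≈ 634.
Year 1995: gap = -1.8 × (7.14 - 6.01) = -2.034%, loss ≈ 16928 × 2.034/100 ≈ 344.
Year 1996: gap = -1.8 × (9.89 - 6.01) = -6.984%, loss ≈ 16928 × 6.984/100 ≈ 1182.
Year 1997: gap = -1.8 × (7.51 - 6.01) = -2.7%, loss ≈ 16928 × 2.7/100 ≈ 457.
Year 1998: gap = -1.8 × (9.27 - 6.01) = -5.868%, loss ≈ 16928 × 5.868/100 ≈ 993.
Total lost output = 634 + 344 + 1182 + 457 + 993 = 3610 billion.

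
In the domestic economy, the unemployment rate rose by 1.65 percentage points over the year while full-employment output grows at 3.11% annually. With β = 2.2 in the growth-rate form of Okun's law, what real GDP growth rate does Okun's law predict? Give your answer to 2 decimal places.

-0.52%

Growth-rate Okun's law: g_Y = g_Y* - β × Δu.
g_Y = 3.11 - 2.2 × (1.65) = 3.11 - 3.63 = -0.52%, i.e. -0.52% to 2 d.p.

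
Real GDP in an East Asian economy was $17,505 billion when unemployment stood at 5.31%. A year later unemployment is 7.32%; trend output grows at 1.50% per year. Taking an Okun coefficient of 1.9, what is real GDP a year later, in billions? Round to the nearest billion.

$17,099 billion

Δu = 7.32 - 5.31 = 2.01 points.
Okun's law (growth form): g_Y = g_Y* - β × Δu = 1.50 - 1.9 × (2.01) = 1.5 - 3.819 = -2.319%.
Real GDP in the next year = 17505 × (1 - 2.319/100) = 17505 × 0.97681 ≈ 17099 billion.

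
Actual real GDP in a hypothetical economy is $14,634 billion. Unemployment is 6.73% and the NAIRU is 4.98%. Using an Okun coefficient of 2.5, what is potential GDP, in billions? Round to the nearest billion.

Unemployment gap = 6.73 - 4.98 = 1.75 points, so output gap = -2.5 × 1.75 = -4.375%.
Since Y = Y* × (1 + gap/100), Y* = 14634/0.95625 ≈ 15304 billion.

$15,304 billion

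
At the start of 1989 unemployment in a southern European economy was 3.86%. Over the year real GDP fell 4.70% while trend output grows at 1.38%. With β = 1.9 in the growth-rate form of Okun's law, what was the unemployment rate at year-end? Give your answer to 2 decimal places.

7.06%

Growth-rate Okun's law: g_Y = g_Y* - β × Δu, so Δu = (g_Y* - g_Y)/β.
Δu = (1.38 + 4.7)/1.9 = 6.08/1.9 = 3.20 percentage points.
Year-end unemployment = 3.86 + 3.2 = 7.06%.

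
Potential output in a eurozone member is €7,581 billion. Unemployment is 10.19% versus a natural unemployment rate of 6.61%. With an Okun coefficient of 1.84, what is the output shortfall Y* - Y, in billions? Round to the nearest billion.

Output gap = -1.84 × (10.19 - 6.61) = -1.84 × 3.58 = -6.5872%.
Actual GDP ≈ 7581 × 0.934128 ≈ 7082 billion, so the shortfall is 7581 - 7082 = 499 billion.

€499 billion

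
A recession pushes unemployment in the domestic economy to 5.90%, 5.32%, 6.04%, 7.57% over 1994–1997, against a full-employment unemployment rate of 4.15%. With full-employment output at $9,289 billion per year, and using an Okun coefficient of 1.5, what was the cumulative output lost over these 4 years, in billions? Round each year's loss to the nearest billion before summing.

Year 1994: gap = -1.5 × (5.9 - 4.15) = -2.625%, loss ≈ 9289 × 2.625/100 ≈ 244.
Year 1995: gap = -1.5 × (5.32 - 4.15) = -1.755%, loss ≈ 9289 × 1.755/100 ≈ 163.
Year 1996: gap = -1.5 × (6.04 - 4.15) = -2.835%, loss ≈ 9289 × 2.835/100 ≈ 263.
Year 1997: gap = -1.5 × (7.57 - 4.15) = -5.13%, loss ≈ 9289 × 5.13/100 ≈ 477.
Total lost output = 244 + 163 + 263 + 477 = 1147 billion.

$1,147 billion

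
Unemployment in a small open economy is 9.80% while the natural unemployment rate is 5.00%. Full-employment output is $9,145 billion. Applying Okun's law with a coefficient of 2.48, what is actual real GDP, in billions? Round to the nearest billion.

Unemployment gap = 9.8 - 5 = 4.8 points, so the output gap is -2.48 × 4.8 = -11.904%.
Actual GDP = 9145 × (1 - 11.904/100) = 9145 × 0.88096 ≈ 8056 billion.

$8,056 billion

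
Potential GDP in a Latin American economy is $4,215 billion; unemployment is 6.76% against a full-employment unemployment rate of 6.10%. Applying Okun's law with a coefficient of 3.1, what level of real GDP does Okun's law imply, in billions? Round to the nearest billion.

$4,129 billion

Unemployment gap = 6.76 - 6.1 = 0.66 points, so the output gap is -3.1 × 0.66 = -2.046%.
Actual GDP = 4215 × (1 - 2.046/100) = 4215 × 0.97954 ≈ 4129 billion.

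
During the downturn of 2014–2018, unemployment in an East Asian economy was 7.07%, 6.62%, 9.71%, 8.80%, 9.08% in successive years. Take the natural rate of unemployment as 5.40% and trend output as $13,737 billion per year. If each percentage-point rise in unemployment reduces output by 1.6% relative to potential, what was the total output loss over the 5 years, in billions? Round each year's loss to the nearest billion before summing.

$3,138 billion

Year 2014: gap = -1.6 × (7.07 - 5.4) = -2.672%, loss ≈ 13737 × 2.672/100 ≈ 367.
Year 2015: gap = -1.6 × (6.62 - 5.4) = -1.952%, loss ≈ 13737 × 1.952/100 ≈ 268.
Year 2016: gap = -1.6 × (9.71 - 5.4) = -6.896%, loss ≈ 13737 × 6.896/100 ≈ 947.
Year 2017: gap = -1.6 × (8.8 - 5.4) = -5.44%, loss ≈ 13737 × 5.44/100 ≈ 747.
Year 2018: gap = -1.6 × (9.08 - 5.4) = -5.888%, loss ≈ 13737 × 5.888/100 ≈ 809.
Total lost output = 367 + 268 + 947 + 747 + 809 = 3138 billion.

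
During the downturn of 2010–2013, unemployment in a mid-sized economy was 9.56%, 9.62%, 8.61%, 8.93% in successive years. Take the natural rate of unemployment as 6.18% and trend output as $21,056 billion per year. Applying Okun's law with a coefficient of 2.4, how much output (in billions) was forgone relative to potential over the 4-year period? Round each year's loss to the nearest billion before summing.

$6,064 billion

Year 2010: gap = -2.4 × (9.56 - 6.18) = -8.112%, loss ≈ 21056 × 8.112/100 ≈ 1708.
Year 2011: gap = -2.4 × (9.62 - 6.18) = -8.256%, loss ≈ 21056 × 8.256/100 ≈ 1738.
Year 2012: gap = -2.4 × (8.61 - 6.18) = -5.832%, loss ≈ 21056 × 5.832/100 ≈ 1228.
Year 2013: gap = -2.4 × (8.93 - 6.18) = -6.6%, loss ≈ 21056 × 6.6/100 ≈ 1390.
Total lost output = 1708 + 1738 + 1228 + 1390 = 6064 billion.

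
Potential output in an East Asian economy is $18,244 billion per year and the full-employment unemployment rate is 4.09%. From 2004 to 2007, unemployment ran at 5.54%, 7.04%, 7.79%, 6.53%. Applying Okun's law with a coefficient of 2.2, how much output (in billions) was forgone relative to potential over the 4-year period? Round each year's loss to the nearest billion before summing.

Year 2004: gap = -2.2 × (5.54 - 4.09) = -3.19%, loss ≈ 18244 × 3.19/100 ≈ 582.
Year 2005: gap = -2.2 × (7.04 - 4.09) = -6.49%, loss ≈ 18244 × 6.49/100 ≈ 1184.
Year 2006: gap = -2.2 × (7.79 - 4.09) = -8.14%, loss ≈ 18244 × 8.14/100 ≈ 1485.
Year 2007: gap = -2.2 × (6.53 - 4.09) = -5.368%, loss ≈ 18244 × 5.368/100 ≈ 979.
Total lost output = 582 + 1184 + 1485 + 979 = 4230 billion.

$4,230 billion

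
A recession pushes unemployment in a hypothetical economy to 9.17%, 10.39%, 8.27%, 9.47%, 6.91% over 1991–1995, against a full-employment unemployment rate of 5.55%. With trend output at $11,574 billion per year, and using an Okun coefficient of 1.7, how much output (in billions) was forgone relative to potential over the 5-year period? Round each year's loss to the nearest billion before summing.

Year 1991: gap = -1.7 × (9.17 - 5.55) = -6.154%, loss ≈ 11574 × 6.154/100 ≈ 712.
Year 1992: gap = -1.7 × (10.39 - 5.55) = -8.228%, loss ≈ 11574 × 8.228/100 ≈ 952.
Year 1993: gap = -1.7 × (8.27 - 5.55) = -4.624%, loss ≈ 11574 × 4.624/100 ≈ 535.
Year 1994: gap = -1.7 × (9.47 - 5.55) = -6.664%, loss ≈ 11574 × 6.664/100 ≈ 771.
Year 1995: gap = -1.7 × (6.91 - 5.55) = -2.312%, loss ≈ 11574 × 2.312/100 ≈ 268.
Total lost output = 712 + 952 + 535 + 771 + 268 = 3238 billion.

$3,238 billion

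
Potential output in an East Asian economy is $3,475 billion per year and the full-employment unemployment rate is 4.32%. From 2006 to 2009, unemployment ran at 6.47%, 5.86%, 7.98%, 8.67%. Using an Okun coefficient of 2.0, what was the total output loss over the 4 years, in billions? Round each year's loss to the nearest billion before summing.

$812 billion

Year 2006: gap = -2.0 × (6.47 - 4.32) = -4.3%, loss ≈ 3475 × 4.3/100 ≈ 149.
Year 2007: gap = -2.0 × (5.86 - 4.32) = -3.08%, loss ≈ 3475 × 3.08/100 ≈ 107.
Year 2008: gap = -2.0 × (7.98 - 4.32) = -7.32%, loss ≈ 3475 × 7.32/100 ≈ 254.
Year 2009: gap = -2.0 × (8.67 - 4.32) = -8.7%, loss ≈ 3475 × 8.7/100 ≈ 302.
Total lost output = 149 + 107 + 254 + 302 = 812 billion.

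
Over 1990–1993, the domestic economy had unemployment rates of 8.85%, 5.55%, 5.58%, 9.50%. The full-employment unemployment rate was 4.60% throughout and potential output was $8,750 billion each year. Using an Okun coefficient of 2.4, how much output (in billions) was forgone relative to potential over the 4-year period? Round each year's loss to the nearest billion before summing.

$2,328 billion

Year 1990: gap = -2.4 × (8.85 - 4.6) = -10.2%, loss ≈ 8750 × 10.2/100 ≈ 893.
Year 1991: gap = -2.4 × (5.55 - 4.6) = -2.28%, loss ≈ 8750 × 2.28/100 ≈ 200.
Year 1992: gap = -2.4 × (5.58 - 4.6) = -2.352%, loss ≈ 8750 × 2.352/100 ≈ 206.
Year 1993: gap = -2.4 × (9.5 - 4.6) = -11.76%, loss ≈ 8750 × 11.76/100 ≈ 1029.
Total lost output = 893 + 200 + 206 + 1029 = 2328 billion.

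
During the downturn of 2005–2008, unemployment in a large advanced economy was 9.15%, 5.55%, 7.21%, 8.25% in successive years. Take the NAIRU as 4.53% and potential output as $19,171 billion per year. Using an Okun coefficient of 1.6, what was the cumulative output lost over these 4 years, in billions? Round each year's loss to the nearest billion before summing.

$3,693 billion

Year 2005: gap = -1.6 × (9.15 - 4.53) = -7.392%, loss ≈ 19171 × 7.392/100 ≈ 1417.
Year 2006: gap = -1.6 × (5.55 - 4.53) = -1.632%, loss ≈ 19171 × 1.632/100 ≈ 313.
Year 2007: gap = -1.6 × (7.21 - 4.53) = -4.288%, loss ≈ 19171 × 4.288/100 ≈ 822.
Year 2008: gap = -1.6 × (8.25 - 4.53) = -5.952%, loss ≈ 19171 × 5.952/100 ≈ 1141.
Total lost output = 1417 + 313 + 822 + 1141 = 3693 billion.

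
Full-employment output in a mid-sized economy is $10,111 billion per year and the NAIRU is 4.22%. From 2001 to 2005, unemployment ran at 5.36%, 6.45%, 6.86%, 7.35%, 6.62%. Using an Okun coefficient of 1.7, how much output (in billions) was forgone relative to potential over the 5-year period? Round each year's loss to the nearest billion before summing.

Year 2001: gap = -1.7 × (5.36 - 4.22) = -1.938%, loss ≈ 10111 × 1.938/100 ≈ 196.
Year 2002: gap = -1.7 × (6.45 - 4.22) = -3.791%, loss ≈ 10111 × 3.791/100 ≈ 383.
Year 2003: gap = -1.7 × (6.86 - 4.22) = -4.488%, loss ≈ 10111 × 4.488/100 ≈ 454.
Year 2004: gap = -1.7 × (7.35 - 4.22) = -5.321%, loss ≈ 10111 × 5.321/100 ≈ 538.
Year 2005: gap = -1.7 × (6.62 - 4.22) = -4.08%, loss ≈ 10111 × 4.08/100 ≈ 413.
Total lost output = 196 + 383 + 454 + 538 + 413 = 1984 billion.

$1,984 billion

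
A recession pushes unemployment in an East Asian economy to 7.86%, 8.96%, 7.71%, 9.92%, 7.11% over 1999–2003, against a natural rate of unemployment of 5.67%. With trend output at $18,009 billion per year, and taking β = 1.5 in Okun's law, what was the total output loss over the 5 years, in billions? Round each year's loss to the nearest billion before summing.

Year 1999: gap = -1.5 × (7.86 - 5.67) = -3.285%, loss ≈ 18009 × 3.285/100 ≈ 592.
Year 2000: gap = -1.5 × (8.96 - 5.67) = -4.935%, loss ≈ 18009 × 4.935/100 ≈ 889.
Year 2001: gap = -1.5 × (7.71 - 5.67) = -3.06%, loss ≈ 18009 × 3.06/100 ≈ 551.
Year 2002: gap = -1.5 × (9.92 - 5.67) = -6.375%, loss ≈ 18009 × 6.375/100 ≈ 1148.
Year 2003: gap = -1.5 × (7.11 - 5.67) = -2.16%, loss ≈ 18009 × 2.16/100 ≈ 389.
Total lost output = 592 + 889 + 551 + 1148 + 389 = 3569 billion.

$3,569 billion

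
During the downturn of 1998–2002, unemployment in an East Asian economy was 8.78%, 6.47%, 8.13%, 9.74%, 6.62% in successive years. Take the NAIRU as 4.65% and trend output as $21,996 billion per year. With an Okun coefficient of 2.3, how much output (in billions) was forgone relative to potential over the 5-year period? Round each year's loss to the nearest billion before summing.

Year 1998: gap = -2.3 × (8.78 - 4.65) = -9.499%, loss ≈ 21996 × 9.499/100 ≈ 2089.
Year 1999: gap = -2.3 × (6.47 - 4.65) = -4.186%, loss ≈ 21996 × 4.186/100 ≈ 921.
Year 2000: gap = -2.3 × (8.13 - 4.65) = -8.004%, loss ≈ 21996 × 8.004/100 ≈ 1761.
Year 2001: gap = -2.3 × (9.74 - 4.65) = -11.707%, loss ≈ 21996 × 11.707/100 ≈ 2575.
Year 2002: gap = -2.3 × (6.62 - 4.65) = -4.531%, loss ≈ 21996 × 4.531/100 ≈ 997.
Total lost output = 2089 + 921 + 1761 + 2575 + 997 = 8343 billion.

$8,343 billion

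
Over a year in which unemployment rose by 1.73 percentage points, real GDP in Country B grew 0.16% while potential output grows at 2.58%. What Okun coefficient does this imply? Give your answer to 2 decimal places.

β ≈ 1.40

Growth form: g_Y = g_Y* - β × Δu, so β = (g_Y* - g_Y)/Δu.
β = (2.58 - 0.16)/1.73 = 2.42/1.73 = 1.40.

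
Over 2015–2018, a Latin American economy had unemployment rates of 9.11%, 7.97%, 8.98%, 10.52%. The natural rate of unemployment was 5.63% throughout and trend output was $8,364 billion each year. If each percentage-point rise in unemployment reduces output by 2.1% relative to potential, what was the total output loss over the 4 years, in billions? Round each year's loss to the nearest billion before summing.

Year 2015: gap = -2.1 × (9.11 - 5.63) = -7.308%, loss ≈ 8364 × 7.308/100 ≈ 611.
Year 2016: gap = -2.1 × (7.97 - 5.63) = -4.914%, loss ≈ 8364 × 4.914/100 ≈ 411.
Year 2017: gap = -2.1 × (8.98 - 5.63) = -7.035%, loss ≈ 8364 × 7.035/100 ≈ 588.
Year 2018: gap = -2.1 × (10.52 - 5.63) = -10.269%, loss ≈ 8364 × 10.269/100 ≈ 859.
Total lost output = 611 + 411 + 588 + 859 = 2469 billion.

$2,469 billion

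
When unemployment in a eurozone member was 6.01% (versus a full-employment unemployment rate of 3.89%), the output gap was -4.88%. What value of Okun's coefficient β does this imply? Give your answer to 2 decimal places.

Okun's law: output gap = -β × (u - u*).
-4.88 = -β × (6.01 - 3.89) = -β × 2.12, so β = 4.88/2.12 = 2.30.

β ≈ 2.30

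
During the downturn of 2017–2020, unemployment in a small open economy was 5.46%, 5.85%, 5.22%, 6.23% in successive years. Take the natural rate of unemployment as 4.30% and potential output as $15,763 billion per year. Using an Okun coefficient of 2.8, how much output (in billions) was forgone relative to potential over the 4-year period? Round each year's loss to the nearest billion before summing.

$2,454 billion

Year 2017: gap = -2.8 × (5.46 - 4.3) = -3.248%, loss ≈ 15763 × 3.248/100 ≈ 512.
Year 2018: gap = -2.8 × (5.85 - 4.3) = -4.34%, loss ≈ 15763 × 4.34/100 ≈ 684.
Year 2019: gap = -2.8 × (5.22 - 4.3) = -2.576%, loss ≈ 15763 × 2.576/100 ≈ 406.
Year 2020: gap = -2.8 × (6.23 - 4.3) = -5.404%, loss ≈ 15763 × 5.404/100 ≈ 852.
Total lost output = 512 + 684 + 406 + 852 = 2454 billion.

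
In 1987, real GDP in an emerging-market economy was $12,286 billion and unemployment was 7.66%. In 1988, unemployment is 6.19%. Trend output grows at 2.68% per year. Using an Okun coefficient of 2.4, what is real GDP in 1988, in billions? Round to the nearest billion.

$13,049 billion

Δu = 6.19 - 7.66 = -1.47 points.
Okun's law (growth form): g_Y = g_Y* - β × Δu = 2.68 - 2.4 × (-1.47) = 2.68 + 3.528 = 6.208%.
Real GDP in the next year = 12286 × (1 + 6.208/100) = 12286 × 1.06208 ≈ 13049 billion.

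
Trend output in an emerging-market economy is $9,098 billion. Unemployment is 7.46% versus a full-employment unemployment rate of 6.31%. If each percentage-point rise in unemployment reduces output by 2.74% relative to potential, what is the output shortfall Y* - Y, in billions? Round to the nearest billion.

Output gap = -2.74 × (7.46 - 6.31) = -2.74 × 1.15 = -3.151%.
Actual GDP ≈ 9098 × 0.96849 ≈ 8811 billion, so the shortfall is 9098 - 8811 = 287 billion.

$287 billion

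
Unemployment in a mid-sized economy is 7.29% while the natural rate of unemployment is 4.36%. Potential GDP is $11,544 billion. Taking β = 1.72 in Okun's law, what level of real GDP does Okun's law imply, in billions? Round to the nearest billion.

Unemployment gap = 7.29 - 4.36 = 2.93 points, so the output gap is -1.72 × 2.93 = -5.0396%.
Actual GDP = 11544 × (1 - 5.0396/100) = 11544 × 0.949604 ≈ 10962 billion.

$10,962 billion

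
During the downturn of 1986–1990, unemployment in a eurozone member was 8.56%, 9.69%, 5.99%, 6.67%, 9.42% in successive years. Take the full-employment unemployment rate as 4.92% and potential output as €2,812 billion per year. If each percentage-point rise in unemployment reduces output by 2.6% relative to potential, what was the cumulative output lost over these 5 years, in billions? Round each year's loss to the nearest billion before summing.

Year 1986: gap = -2.6 × (8.56 - 4.92) = -9.464%, loss ≈ 2812 × 9.464/100 ≈ 266.
Year 1987: gap = -2.6 × (9.69 - 4.92) = -12.402%, loss ≈ 2812 × 12.402/100 ≈ 349.
Year 1988: gap = -2.6 × (5.99 - 4.92) = -2.782%, loss ≈ 2812 × 2.782/100 ≈ 78.
Year 1989: gap = -2.6 × (6.67 - 4.92) = -4.55%, loss ≈ 2812 × 4.55/100 ≈ 128.
Year 1990: gap = -2.6 × (9.42 - 4.92) = -11.7%, loss ≈ 2812 × 11.7/100 ≈ 329.
Total lost output = 266 + 349 + 78 + 128 + 329 = 1150 billion.

€1,150 billion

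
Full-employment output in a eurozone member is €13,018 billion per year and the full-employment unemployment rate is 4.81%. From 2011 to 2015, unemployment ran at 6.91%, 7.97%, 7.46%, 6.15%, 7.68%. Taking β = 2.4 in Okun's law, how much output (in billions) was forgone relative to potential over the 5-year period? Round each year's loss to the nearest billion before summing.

€3,787 billion

Year 2011: gap = -2.4 × (6.91 - 4.81) = -5.04%, loss ≈ 13018 × 5.04/100 ≈ 656.
Year 2012: gap = -2.4 × (7.97 - 4.81) = -7.584%, loss ≈ 13018 × 7.584/100 ≈ 987.
Year 2013: gap = -2.4 × (7.46 - 4.81) = -6.36%, loss ≈ 13018 × 6.36/100 ≈ 828.
Year 2014: gap = -2.4 × (6.15 - 4.81) = -3.216%, loss ≈ 13018 × 3.216/100 ≈ 419.
Year 2015: gap = -2.4 × (7.68 - 4.81) = -6.888%, loss ≈ 13018 × 6.888/100 ≈ 897.
Total lost output = 656 + 987 + 828 + 419 + 897 = 3787 billion.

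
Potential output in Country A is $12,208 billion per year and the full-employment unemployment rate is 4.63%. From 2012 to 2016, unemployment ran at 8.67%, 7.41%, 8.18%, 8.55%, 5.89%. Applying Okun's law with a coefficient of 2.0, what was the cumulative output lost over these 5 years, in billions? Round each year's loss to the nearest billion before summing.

Year 2012: gap = -2.0 × (8.67 - 4.63) = -8.08%, loss ≈ 12208 × 8.08/100 ≈ 986.
Year 2013: gap = -2.0 × (7.41 - 4.63) = -5.56%, loss ≈ 12208 × 5.56/100 ≈ 679.
Year 2014: gap = -2.0 × (8.18 - 4.63) = -7.1%, loss ≈ 12208 × 7.1/100 ≈ 867.
Year 2015: gap = -2.0 × (8.55 - 4.63) = -7.84%, loss ≈ 12208 × 7.84/100 ≈ 957.
Year 2016: gap = -2.0 × (5.89 - 4.63) = -2.52%, loss ≈ 12208 × 2.52/100 ≈ 308.
Total lost output = 986 + 679 + 867 + 957 + 308 = 3797 billion.

$3,797 billion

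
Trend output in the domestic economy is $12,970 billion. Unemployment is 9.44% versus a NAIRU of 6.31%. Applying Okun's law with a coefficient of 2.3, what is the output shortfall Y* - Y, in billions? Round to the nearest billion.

$934 billion

Output gap = -2.3 × (9.44 - 6.31) = -2.3 × 3.13 = -7.199%.
Actual GDP ≈ 12970 × 0.92801 ≈ 12036 billion, so the shortfall is 12970 - 12036 = 934 billion.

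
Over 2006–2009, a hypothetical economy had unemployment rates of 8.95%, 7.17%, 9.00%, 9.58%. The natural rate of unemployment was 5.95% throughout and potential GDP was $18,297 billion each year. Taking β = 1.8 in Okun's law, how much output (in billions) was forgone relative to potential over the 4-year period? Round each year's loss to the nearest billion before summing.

$3,591 billion

Year 2006: gap = -1.8 × (8.95 - 5.95) = -5.4%, loss ≈ 18297 × 5.4/100 ≈ 988.
Year 2007: gap = -1.8 × (7.17 - 5.95) = -2.196%, loss ≈ 18297 × 2.196/100 ≈ 402.
Year 2008: gap = -1.8 × (9 - 5.95) = -5.49%, loss ≈ 18297 × 5.49/100 ≈ 1005.
Year 2009: gap = -1.8 × (9.58 - 5.95) = -6.534%, loss ≈ 18297 × 6.534/100 ≈ 1196.
Total lost output = 988 + 402 + 1005 + 1196 = 3591 billion.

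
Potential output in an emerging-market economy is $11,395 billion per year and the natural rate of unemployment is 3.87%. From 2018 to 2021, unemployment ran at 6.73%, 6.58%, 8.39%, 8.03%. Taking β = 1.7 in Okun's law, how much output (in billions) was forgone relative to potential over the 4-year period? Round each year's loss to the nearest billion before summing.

$2,761 billion

Year 2018: gap = -1.7 × (6.73 - 3.87) = -4.862%, loss ≈ 11395 × 4.862/100 ≈ 554.
Year 2019: gap = -1.7 × (6.58 - 3.87) = -4.607%, loss ≈ 11395 × 4.607/100 ≈ 525.
Year 2020: gap = -1.7 × (8.39 - 3.87) = -7.684%, loss ≈ 11395 × 7.684/100 ≈ 876.
Year 2021: gap = -1.7 × (8.03 - 3.87) = -7.072%, loss ≈ 11395 × 7.072/100 ≈ 806.
Total lost output = 554 + 525 + 876 + 806 = 2761 billion.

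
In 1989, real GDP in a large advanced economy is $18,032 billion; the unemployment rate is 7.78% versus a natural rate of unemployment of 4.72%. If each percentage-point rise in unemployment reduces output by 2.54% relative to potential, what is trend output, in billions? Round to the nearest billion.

$19,552 billion

Unemployment gap = 7.78 - 4.72 = 3.06 points, so output gap = -2.54 × 3.06 = -7.7724%.
Since Y = Y* × (1 + gap/100), Y* = 18032/0.922276 ≈ 19552 billion.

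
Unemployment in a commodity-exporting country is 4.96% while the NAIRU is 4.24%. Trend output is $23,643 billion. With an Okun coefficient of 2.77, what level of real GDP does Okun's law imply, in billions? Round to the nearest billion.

Unemployment gap = 4.96 - 4.24 = 0.72 points, so the output gap is -2.77 × 0.72 = -1.9944%.
Actual GDP = 23643 × (1 - 1.9944/100) = 23643 × 0.980056 ≈ 23171 billion.

$23,171 billion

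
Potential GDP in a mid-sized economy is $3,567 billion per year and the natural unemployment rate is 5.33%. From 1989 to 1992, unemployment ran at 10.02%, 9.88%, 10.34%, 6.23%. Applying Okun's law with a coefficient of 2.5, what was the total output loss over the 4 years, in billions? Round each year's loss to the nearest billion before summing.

$1,351 billion

Year 1989: gap = -2.5 × (10.02 - 5.33) = -11.725%, loss ≈ 3567 × 11.725/100 ≈ 418.
Year 1990: gap = -2.5 × (9.88 - 5.33) = -11.375%, loss ≈ 3567 × 11.375/100 ≈ 406.
Year 1991: gap = -2.5 × (10.34 - 5.33) = -12.525%, loss ≈ 3567 × 12.525/100 ≈ 447.
Year 1992: gap = -2.5 × (6.23 - 5.33) = -2.25%, loss ≈ 3567 × 2.25/100 ≈ 80.
Total lost output = 418 + 406 + 447 + 80 = 1351 billion.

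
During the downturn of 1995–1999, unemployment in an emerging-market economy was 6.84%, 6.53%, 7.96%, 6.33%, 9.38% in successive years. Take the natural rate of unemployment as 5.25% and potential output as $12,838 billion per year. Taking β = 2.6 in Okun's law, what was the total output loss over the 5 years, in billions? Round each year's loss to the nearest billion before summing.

Year 1995: gap = -2.6 × (6.84 - 5.25) = -4.134%, loss ≈ 12838 × 4.134/100 ≈ 531.
Year 1996: gap = -2.6 × (6.53 - 5.25) = -3.328%, loss ≈ 12838 × 3.328/100 ≈ 427.
Year 1997: gap = -2.6 × (7.96 - 5.25) = -7.046%, loss ≈ 12838 × 7.046/100 ≈ 905.
Year 1998: gap = -2.6 × (6.33 - 5.25) = -2.808%, loss ≈ 12838 × 2.808/100 ≈ 360.
Year 1999: gap = -2.6 × (9.38 - 5.25) = -10.738%, loss ≈ 12838 × 10.738/100 ≈ 1379.
Total lost output = 531 + 427 + 905 + 360 + 1379 = 3602 billion.

$3,602 billion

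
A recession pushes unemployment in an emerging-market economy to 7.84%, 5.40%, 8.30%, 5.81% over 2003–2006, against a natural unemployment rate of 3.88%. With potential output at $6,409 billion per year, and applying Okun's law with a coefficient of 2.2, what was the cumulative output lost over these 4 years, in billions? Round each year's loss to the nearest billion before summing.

Year 2003: gap = -2.2 × (7.84 - 3.88) = -8.712%, loss ≈ 6409 × 8.712/100 ≈ 558.
Year 2004: gap = -2.2 × (5.4 - 3.88) = -3.344%, loss ≈ 6409 × 3.344/100 ≈ 214.
Year 2005: gap = -2.2 × (8.3 - 3.88) = -9.724%, loss ≈ 6409 × 9.724/100 ≈ 623.
Year 2006: gap = -2.2 × (5.81 - 3.88) = -4.246%, loss ≈ 6409 × 4.246/100 ≈ 272.
Total lost output = 558 + 214 + 623 + 272 = 1667 billion.

$1,667 billion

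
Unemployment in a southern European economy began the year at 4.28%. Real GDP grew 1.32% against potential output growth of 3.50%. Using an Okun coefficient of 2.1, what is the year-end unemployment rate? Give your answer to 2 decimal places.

Growth-rate Okun's law: g_Y = g_Y* - β × Δu, so Δu = (g_Y* - g_Y)/β.
Δu = (3.5 - 1.32)/2.1 = 2.18/2.1 = 1.04 percentage points.
Year-end unemployment = 4.28 + 1.04 = 5.32%.

5.32%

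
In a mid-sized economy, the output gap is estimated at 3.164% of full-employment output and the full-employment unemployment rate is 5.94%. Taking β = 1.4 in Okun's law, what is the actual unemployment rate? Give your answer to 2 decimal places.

From Okun's law, u - u* = -(output gap)/β = -(3.164)/1.4 = -2.26 points.
So u = 5.94 - 2.26 = 3.68%.

3.68%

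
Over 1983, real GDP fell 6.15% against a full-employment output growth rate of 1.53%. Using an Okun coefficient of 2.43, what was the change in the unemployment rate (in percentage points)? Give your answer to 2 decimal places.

3.16 percentage points

Growth-rate Okun's law: g_Y = g_Y* - β × Δu, so Δu = (g_Y* - g_Y)/β.
Δu = (1.53 + 6.15)/2.43 = 7.68/2.43 = 3.16 percentage points.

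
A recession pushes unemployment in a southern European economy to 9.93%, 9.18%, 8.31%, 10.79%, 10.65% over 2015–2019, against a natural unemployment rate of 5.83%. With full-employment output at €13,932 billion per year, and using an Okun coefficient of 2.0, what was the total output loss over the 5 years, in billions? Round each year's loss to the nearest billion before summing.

€5,491 billion

Year 2015: gap = -2.0 × (9.93 - 5.83) = -8.2%, loss ≈ 13932 × 8.2/100 ≈ 1142.
Year 2016: gap = -2.0 × (9.18 - 5.83) = -6.7%, loss ≈ 13932 × 6.7/100 ≈ 933.
Year 2017: gap = -2.0 × (8.31 - 5.83) = -4.96%, loss ≈ 13932 × 4.96/100 ≈ 691.
Year 2018: gap = -2.0 × (10.79 - 5.83) = -9.92%, loss ≈ 13932 × 9.92/100 ≈ 1382.
Year 2019: gap = -2.0 × (10.65 - 5.83) = -9.64%, loss ≈ 13932 × 9.64/100 ≈ 1343.
Total lost output = 1142 + 933 + 691 + 1382 + 1343 = 5491 billion.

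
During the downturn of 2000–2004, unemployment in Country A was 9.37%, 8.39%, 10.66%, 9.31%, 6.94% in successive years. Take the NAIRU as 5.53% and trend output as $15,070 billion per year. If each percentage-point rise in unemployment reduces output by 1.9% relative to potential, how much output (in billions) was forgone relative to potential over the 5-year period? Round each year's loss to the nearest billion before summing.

Year 2000: gap = -1.9 × (9.37 - 5.53) = -7.296%, loss ≈ 15070 × 7.296/100 ≈ 1100.
Year 2001: gap = -1.9 × (8.39 - 5.53) = -5.434%, loss ≈ 15070 × 5.434/100 ≈ 819.
Year 2002: gap = -1.9 × (10.66 - 5.53) = -9.747%, loss ≈ 15070 × 9.747/100 ≈ 1469.
Year 2003: gap = -1.9 × (9.31 - 5.53) = -7.182%, loss ≈ 15070 × 7.182/100 ≈ 1082.
Year 2004: gap = -1.9 × (6.94 - 5.53) = -2.679%, loss ≈ 15070 × 2.679/100 ≈ 404.
Total lost output = 1100 + 819 + 1469 + 1082 + 404 = 4874 billion.

$4,874 billion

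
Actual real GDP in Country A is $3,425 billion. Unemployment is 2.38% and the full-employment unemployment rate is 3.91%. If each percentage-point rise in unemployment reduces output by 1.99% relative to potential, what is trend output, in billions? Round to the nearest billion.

$3,324 billion

Unemployment gap = 2.38 - 3.91 = -1.53 points, so output gap = -1.99 × (-1.53) = 3.0447%.
Since Y = Y* × (1 + gap/100), Y* = 3425/1.030447 ≈ 3324 billion.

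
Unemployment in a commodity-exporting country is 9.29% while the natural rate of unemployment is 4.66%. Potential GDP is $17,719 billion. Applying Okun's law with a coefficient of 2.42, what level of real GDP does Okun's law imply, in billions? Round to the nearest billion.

Unemployment gap = 9.29 - 4.66 = 4.63 points, so the output gap is -2.42 × 4.63 = -11.2046%.
Actual GDP = 17719 × (1 - 11.2046/100) = 17719 × 0.887954 ≈ 15734 billion.

$15,734 billion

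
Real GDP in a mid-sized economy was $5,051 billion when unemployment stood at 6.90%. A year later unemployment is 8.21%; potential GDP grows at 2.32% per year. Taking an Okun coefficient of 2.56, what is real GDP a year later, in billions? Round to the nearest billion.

$4,999 billion

Δu = 8.21 - 6.9 = 1.31 points.
Okun's law (growth form): g_Y = g_Y* - β × Δu = 2.32 - 2.56 × (1.31) = 2.32 - 3.3536 = -1.0336%.
Real GDP in the next year = 5051 × (1 - 1.0336/100) = 5051 × 0.989664 ≈ 4999 billion.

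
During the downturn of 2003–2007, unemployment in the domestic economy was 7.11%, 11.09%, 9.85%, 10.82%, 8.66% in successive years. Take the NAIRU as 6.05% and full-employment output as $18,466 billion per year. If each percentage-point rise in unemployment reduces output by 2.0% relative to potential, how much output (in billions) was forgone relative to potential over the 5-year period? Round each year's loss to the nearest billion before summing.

$6,381 billion

Year 2003: gap = -2.0 × (7.11 - 6.05) = -2.12%, loss ≈ 18466 × 2.12/100 ≈ 391.
Year 2004: gap = -2.0 × (11.09 - 6.05) = -10.08%, loss ≈ 18466 × 10.08/100 ≈ 1861.
Year 2005: gap = -2.0 × (9.85 - 6.05) = -7.6%, loss ≈ 18466 × 7.6/100 ≈ 1403.
Year 2006: gap = -2.0 × (10.82 - 6.05) = -9.54%, loss ≈ 18466 × 9.54/100 ≈ 1762.
Year 2007: gap = -2.0 × (8.66 - 6.05) = -5.22%, loss ≈ 18466 × 5.22/100 ≈ 964.
Total lost output = 391 + 1861 + 1403 + 1762 + 964 = 6381 billion.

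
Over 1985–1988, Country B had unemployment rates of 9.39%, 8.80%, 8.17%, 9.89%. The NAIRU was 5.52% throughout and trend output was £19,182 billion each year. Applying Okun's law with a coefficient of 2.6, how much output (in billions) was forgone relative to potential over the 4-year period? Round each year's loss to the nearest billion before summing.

Year 1985: gap = -2.6 × (9.39 - 5.52) = -10.062%, loss ≈ 19182 × 10.062/100 ≈ 1930.
Year 1986: gap = -2.6 × (8.8 - 5.52) = -8.528%, loss ≈ 19182 × 8.528/100 ≈ 1636.
Year 1987: gap = -2.6 × (8.17 - 5.52) = -6.89%, loss ≈ 19182 × 6.89/100 ≈ 1322.
Year 1988: gap = -2.6 × (9.89 - 5.52) = -11.362%, loss ≈ 19182 × 11.362/100 ≈ 2179.
Total lost output = 1930 + 1636 + 1322 + 2179 = 7067 billion.

£7,067 billion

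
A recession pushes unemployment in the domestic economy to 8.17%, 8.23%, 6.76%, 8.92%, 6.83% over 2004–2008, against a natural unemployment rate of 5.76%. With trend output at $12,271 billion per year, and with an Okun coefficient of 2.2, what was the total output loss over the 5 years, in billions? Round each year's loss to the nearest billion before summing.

Year 2004: gap = -2.2 × (8.17 - 5.76) = -5.302%, loss ≈ 12271 × 5.302/100 ≈ 651.
Year 2005: gap = -2.2 × (8.23 - 5.76) = -5.434%, loss ≈ 12271 × 5.434/100 ≈ 667.
Year 2006: gap = -2.2 × (6.76 - 5.76) = -2.2%, loss ≈ 12271 × 2.2/100 ≈ 270.
Year 2007: gap = -2.2 × (8.92 - 5.76) = -6.952%, loss ≈ 12271 × 6.952/100 ≈ 853.
Year 2008: gap = -2.2 × (6.83 - 5.76) = -2.354%, loss ≈ 12271 × 2.354/100 ≈ 289.
Total lost output = 651 + 667 + 270 + 853 + 289 = 2730 billion.

$2,730 billion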